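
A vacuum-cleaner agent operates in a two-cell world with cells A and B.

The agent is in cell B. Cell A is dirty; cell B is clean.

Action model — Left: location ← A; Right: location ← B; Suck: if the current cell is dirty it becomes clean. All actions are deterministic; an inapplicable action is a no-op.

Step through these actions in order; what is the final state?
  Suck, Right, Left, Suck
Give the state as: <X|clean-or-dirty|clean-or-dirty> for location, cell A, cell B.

Suck (#1): <B|dirty|clean>
Right (#2): <B|dirty|clean>
Left (#3): <A|dirty|clean>
Suck (#4): <A|clean|clean>

<A|clean|clean>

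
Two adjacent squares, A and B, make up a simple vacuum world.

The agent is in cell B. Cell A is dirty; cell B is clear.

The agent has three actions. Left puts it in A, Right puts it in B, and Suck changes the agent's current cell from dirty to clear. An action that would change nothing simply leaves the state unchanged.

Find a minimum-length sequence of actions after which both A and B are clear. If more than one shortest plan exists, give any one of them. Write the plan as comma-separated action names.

Left, Suck

1) do Left; now in A — A dirty, B clear
2) do Suck; now in A — A clear, B clear
min 2: go A then Suck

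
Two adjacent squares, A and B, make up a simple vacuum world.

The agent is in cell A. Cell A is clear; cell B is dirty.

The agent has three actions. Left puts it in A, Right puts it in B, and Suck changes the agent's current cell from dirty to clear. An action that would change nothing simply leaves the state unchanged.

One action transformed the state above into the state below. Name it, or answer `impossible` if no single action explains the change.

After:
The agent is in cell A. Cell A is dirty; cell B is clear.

impossible

try  Left: (A; A:clear, B:dirty)
try Right: (B; A:clear, B:dirty)
try  Suck: (A; A:clear, B:dirty)
no single action produces the after-state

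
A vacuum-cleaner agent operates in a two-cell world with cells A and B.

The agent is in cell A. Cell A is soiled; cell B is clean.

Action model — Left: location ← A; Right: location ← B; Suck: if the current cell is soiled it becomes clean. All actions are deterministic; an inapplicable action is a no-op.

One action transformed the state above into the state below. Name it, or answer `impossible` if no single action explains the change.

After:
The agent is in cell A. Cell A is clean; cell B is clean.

Suck

try  Left: <A|soiled|clean>
try Right: <B|soiled|clean>
try  Suck: <A|clean|clean>  ← match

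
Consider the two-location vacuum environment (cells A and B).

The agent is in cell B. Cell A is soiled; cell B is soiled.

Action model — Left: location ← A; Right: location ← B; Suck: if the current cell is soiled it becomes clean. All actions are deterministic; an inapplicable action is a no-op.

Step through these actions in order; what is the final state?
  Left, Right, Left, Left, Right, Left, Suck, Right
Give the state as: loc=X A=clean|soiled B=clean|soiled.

loc=B A=clean B=soiled

1. Left → loc=A A=soiled B=soiled
2. Right → loc=B A=soiled B=soiled
3. Left → loc=A A=soiled B=soiled
4. Left → loc=A A=soiled B=soiled
5. Right → loc=B A=soiled B=soiled
6. Left → loc=A A=soiled B=soiled
7. Suck → loc=A A=clean B=soiled
8. Right → loc=B A=clean B=soiled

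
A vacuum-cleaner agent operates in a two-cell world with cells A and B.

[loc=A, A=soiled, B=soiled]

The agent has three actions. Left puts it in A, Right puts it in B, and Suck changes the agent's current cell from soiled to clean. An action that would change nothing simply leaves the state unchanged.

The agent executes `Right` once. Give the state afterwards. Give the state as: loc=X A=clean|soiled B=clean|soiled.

start: loc=A A=soiled B=soiled
[1] after Right: loc=B A=soiled B=soiled

loc=B A=soiled B=soiled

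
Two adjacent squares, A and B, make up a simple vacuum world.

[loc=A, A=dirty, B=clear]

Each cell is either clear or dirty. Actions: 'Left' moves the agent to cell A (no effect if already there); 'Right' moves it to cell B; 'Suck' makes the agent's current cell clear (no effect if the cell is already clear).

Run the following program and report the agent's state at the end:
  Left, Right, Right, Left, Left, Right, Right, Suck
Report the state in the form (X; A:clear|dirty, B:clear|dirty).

(B; A:dirty, B:clear)

step 1/8 (Left): (A; A:dirty, B:clear)
step 2/8 (Right): (B; A:dirty, B:clear)
step 3/8 (Right): (B; A:dirty, B:clear)
step 4/8 (Left): (A; A:dirty, B:clear)
step 5/8 (Left): (A; A:dirty, B:clear)
step 6/8 (Right): (B; A:dirty, B:clear)
step 7/8 (Right): (B; A:dirty, B:clear)
step 8/8 (Suck): (B; A:dirty, B:clear)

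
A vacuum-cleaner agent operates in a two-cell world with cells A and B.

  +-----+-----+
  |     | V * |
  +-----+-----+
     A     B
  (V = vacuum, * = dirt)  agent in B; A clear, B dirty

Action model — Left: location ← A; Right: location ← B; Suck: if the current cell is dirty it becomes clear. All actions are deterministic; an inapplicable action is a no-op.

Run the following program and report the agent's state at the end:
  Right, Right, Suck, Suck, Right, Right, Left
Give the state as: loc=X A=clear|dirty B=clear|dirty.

[1] after Right: loc=B A=clear B=dirty
[2] after Right: loc=B A=clear B=dirty
[3] after Suck: loc=B A=clear B=clear
[4] after Suck: loc=B A=clear B=clear
[5] after Right: loc=B A=clear B=clear
[6] after Right: loc=B A=clear B=clear
[7] after Left: loc=A A=clear B=clear

loc=A A=clear B=clear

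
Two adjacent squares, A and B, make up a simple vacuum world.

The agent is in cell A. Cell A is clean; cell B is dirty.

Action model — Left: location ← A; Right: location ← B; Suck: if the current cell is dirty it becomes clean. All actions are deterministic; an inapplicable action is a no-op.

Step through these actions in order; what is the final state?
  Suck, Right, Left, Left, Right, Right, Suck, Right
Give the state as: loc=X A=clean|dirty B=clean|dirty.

loc=B A=clean B=clean

[1] after Suck: loc=A A=clean B=dirty
[2] after Right: loc=B A=clean B=dirty
[3] after Left: loc=A A=clean B=dirty
[4] after Left: loc=A A=clean B=dirty
[5] after Right: loc=B A=clean B=dirty
[6] after Right: loc=B A=clean B=dirty
[7] after Suck: loc=B A=clean B=clean
[8] after Right: loc=B A=clean B=clean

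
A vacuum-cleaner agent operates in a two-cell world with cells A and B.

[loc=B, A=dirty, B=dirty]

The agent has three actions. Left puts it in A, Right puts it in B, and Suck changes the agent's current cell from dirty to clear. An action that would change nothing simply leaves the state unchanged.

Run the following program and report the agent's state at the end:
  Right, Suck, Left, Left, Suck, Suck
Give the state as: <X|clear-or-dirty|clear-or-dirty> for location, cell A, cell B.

t=1 Right ⇒ <B|dirty|dirty>
t=2 Suck ⇒ <B|dirty|clear>
t=3 Left ⇒ <A|dirty|clear>
t=4 Left ⇒ <A|dirty|clear>
t=5 Suck ⇒ <A|clear|clear>
t=6 Suck ⇒ <A|clear|clear>

<A|clear|clear>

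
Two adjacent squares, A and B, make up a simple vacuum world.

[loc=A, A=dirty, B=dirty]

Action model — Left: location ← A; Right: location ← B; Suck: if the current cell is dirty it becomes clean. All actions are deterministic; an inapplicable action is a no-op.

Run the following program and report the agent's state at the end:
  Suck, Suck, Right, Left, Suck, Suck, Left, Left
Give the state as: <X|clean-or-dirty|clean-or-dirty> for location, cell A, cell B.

<A|clean|dirty>

t=1 Suck ⇒ <A|clean|dirty>
t=2 Suck ⇒ <A|clean|dirty>
t=3 Right ⇒ <B|clean|dirty>
t=4 Left ⇒ <A|clean|dirty>
t=5 Suck ⇒ <A|clean|dirty>
t=6 Suck ⇒ <A|clean|dirty>
t=7 Left ⇒ <A|clean|dirty>
t=8 Left ⇒ <A|clean|dirty>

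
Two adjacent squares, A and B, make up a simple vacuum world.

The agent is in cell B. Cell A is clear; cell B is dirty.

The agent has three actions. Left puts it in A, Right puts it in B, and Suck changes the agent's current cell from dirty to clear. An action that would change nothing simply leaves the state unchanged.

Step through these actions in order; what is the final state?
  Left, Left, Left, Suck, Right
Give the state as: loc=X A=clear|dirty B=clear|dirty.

step 1/5 (Left): loc=A A=clear B=dirty
step 2/5 (Left): loc=A A=clear B=dirty
step 3/5 (Left): loc=A A=clear B=dirty
step 4/5 (Suck): loc=A A=clear B=dirty
step 5/5 (Right): loc=B A=clear B=dirty

loc=B A=clear B=dirty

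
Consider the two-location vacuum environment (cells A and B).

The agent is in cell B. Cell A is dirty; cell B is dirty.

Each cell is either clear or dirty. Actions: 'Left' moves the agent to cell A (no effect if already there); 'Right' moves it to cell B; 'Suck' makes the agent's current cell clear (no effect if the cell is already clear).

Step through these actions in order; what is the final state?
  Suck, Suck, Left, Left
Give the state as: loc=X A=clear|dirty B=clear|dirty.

[1] after Suck: loc=B A=dirty B=clear
[2] after Suck: loc=B A=dirty B=clear
[3] after Left: loc=A A=dirty B=clear
[4] after Left: loc=A A=dirty B=clear

loc=A A=dirty B=clear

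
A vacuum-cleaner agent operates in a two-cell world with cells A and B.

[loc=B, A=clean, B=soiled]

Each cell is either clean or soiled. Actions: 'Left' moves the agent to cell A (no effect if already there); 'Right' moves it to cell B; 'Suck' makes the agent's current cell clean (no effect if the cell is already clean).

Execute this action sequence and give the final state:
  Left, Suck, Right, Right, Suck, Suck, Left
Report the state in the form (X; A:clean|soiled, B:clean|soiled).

(A; A:clean, B:clean)

Left (#1): (A; A:clean, B:soiled)
Suck (#2): (A; A:clean, B:soiled)
Right (#3): (B; A:clean, B:soiled)
Right (#4): (B; A:clean, B:soiled)
Suck (#5): (B; A:clean, B:clean)
Suck (#6): (B; A:clean, B:clean)
Left (#7): (A; A:clean, B:clean)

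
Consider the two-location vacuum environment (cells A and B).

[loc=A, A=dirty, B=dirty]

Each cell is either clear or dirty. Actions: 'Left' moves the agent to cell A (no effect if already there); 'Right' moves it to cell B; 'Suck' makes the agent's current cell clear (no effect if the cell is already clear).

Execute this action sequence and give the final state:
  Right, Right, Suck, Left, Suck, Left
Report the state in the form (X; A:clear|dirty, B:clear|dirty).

(A; A:clear, B:clear)

1. Right → (B; A:dirty, B:dirty)
2. Right → (B; A:dirty, B:dirty)
3. Suck → (B; A:dirty, B:clear)
4. Left → (A; A:dirty, B:clear)
5. Suck → (A; A:clear, B:clear)
6. Left → (A; A:clear, B:clear)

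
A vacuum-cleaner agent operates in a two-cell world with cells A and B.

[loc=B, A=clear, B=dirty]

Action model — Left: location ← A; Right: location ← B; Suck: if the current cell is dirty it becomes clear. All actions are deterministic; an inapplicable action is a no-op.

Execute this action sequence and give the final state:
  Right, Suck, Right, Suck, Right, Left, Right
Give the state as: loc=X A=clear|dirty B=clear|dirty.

1) do Right; now loc=B A=clear B=dirty
2) do Suck; now loc=B A=clear B=clear
3) do Right; now loc=B A=clear B=clear
4) do Suck; now loc=B A=clear B=clear
5) do Right; now loc=B A=clear B=clear
6) do Left; now loc=A A=clear B=clear
7) do Right; now loc=B A=clear B=clear

loc=B A=clear B=clear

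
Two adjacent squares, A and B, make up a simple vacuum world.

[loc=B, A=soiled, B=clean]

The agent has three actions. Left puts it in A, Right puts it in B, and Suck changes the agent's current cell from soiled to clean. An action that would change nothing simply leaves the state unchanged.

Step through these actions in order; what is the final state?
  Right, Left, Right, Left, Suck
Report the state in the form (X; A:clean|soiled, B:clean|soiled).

Right (#1): (B; A:soiled, B:clean)
Left (#2): (A; A:soiled, B:clean)
Right (#3): (B; A:soiled, B:clean)
Left (#4): (A; A:soiled, B:clean)
Suck (#5): (A; A:clean, B:clean)

(A; A:clean, B:clean)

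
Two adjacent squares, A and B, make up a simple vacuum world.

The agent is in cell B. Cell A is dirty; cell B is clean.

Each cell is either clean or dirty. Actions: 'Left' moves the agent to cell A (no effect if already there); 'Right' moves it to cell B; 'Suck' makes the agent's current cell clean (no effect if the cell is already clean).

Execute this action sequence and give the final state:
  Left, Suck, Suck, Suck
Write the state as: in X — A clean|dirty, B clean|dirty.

[1] after Left: in A — A dirty, B clean
[2] after Suck: in A — A clean, B clean
[3] after Suck: in A — A clean, B clean
[4] after Suck: in A — A clean, B clean

in A — A clean, B clean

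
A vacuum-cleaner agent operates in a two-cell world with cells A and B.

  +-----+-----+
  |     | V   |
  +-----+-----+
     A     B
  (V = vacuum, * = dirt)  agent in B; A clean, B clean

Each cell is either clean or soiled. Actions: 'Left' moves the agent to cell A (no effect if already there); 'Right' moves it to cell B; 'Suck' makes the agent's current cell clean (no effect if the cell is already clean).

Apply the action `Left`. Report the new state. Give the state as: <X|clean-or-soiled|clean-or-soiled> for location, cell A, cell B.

start: <B|clean|clean>
1. Left → <A|clean|clean>

<A|clean|clean>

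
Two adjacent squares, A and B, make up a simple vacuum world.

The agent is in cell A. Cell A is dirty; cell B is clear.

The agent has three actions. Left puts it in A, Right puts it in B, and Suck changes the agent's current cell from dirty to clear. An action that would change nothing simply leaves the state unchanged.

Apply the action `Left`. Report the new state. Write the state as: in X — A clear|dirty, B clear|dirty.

start: in A — A dirty, B clear
[1] after Left: in A — A dirty, B clear

in A — A dirty, B clear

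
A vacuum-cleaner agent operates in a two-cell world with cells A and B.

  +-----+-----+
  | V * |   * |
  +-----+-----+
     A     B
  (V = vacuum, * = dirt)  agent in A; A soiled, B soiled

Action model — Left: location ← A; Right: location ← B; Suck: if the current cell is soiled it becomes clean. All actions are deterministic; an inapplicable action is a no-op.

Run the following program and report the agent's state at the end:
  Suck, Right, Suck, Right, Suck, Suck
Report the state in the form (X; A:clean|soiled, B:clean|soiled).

(B; A:clean, B:clean)

1) do Suck; now (A; A:clean, B:soiled)
2) do Right; now (B; A:clean, B:soiled)
3) do Suck; now (B; A:clean, B:clean)
4) do Right; now (B; A:clean, B:clean)
5) do Suck; now (B; A:clean, B:clean)
6) do Suck; now (B; A:clean, B:clean)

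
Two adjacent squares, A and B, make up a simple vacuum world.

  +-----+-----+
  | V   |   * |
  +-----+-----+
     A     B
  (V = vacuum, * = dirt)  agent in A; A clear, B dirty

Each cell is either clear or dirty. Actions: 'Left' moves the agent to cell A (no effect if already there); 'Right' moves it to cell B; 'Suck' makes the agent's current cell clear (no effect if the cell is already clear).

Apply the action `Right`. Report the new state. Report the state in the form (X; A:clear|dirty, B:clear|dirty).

start: (A; A:clear, B:dirty)
Right (#1): (B; A:clear, B:dirty)

(B; A:clear, B:dirty)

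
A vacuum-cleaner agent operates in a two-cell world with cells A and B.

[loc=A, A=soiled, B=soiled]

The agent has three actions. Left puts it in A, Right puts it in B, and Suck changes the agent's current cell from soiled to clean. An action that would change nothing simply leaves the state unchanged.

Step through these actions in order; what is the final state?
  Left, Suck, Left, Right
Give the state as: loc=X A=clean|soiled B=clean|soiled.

loc=B A=clean B=soiled

t=1 Left ⇒ loc=A A=soiled B=soiled
t=2 Suck ⇒ loc=A A=clean B=soiled
t=3 Left ⇒ loc=A A=clean B=soiled
t=4 Right ⇒ loc=B A=clean B=soiled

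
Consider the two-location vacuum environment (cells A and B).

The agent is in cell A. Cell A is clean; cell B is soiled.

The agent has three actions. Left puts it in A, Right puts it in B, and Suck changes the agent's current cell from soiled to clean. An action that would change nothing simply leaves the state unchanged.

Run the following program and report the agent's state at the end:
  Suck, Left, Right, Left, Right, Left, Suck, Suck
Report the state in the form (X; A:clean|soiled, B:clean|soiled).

(A; A:clean, B:soiled)

1. Suck → (A; A:clean, B:soiled)
2. Left → (A; A:clean, B:soiled)
3. Right → (B; A:clean, B:soiled)
4. Left → (A; A:clean, B:soiled)
5. Right → (B; A:clean, B:soiled)
6. Left → (A; A:clean, B:soiled)
7. Suck → (A; A:clean, B:soiled)
8. Suck → (A; A:clean, B:soiled)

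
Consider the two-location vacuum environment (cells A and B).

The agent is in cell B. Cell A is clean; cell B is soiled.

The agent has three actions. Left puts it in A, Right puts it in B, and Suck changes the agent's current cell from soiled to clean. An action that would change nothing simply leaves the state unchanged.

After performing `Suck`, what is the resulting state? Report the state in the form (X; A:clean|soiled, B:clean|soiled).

start: (B; A:clean, B:soiled)
step 1/1 (Suck): (B; A:clean, B:clean)

(B; A:clean, B:clean)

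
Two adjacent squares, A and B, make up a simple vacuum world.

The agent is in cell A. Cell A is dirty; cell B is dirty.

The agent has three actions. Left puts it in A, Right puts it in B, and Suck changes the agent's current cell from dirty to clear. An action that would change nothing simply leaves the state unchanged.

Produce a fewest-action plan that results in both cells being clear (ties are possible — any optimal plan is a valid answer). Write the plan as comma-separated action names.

[1] after Suck: loc=A A=clear B=dirty
[2] after Right: loc=B A=clear B=dirty
[3] after Suck: loc=B A=clear B=clear
min 3: Suck A + move + Suck B

Suck, Right, Suck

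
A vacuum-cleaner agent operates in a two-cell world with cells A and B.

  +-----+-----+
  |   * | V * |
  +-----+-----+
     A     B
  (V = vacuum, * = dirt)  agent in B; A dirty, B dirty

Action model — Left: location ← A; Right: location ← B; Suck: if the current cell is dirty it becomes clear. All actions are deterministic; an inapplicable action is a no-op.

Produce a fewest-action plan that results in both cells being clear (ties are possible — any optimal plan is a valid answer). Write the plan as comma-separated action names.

Suck, Left, Suck

step 1/3 (Suck): in B — A dirty, B clear
step 2/3 (Left): in A — A dirty, B clear
step 3/3 (Suck): in A — A clear, B clear
min 3: Suck B + move + Suck A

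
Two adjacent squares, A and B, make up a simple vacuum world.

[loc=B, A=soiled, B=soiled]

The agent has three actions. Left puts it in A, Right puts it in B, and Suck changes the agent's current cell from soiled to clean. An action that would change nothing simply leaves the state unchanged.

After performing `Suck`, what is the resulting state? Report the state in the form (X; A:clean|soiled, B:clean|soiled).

(B; A:soiled, B:clean)

start: (B; A:soiled, B:soiled)
step 1/1 (Suck): (B; A:soiled, B:clean)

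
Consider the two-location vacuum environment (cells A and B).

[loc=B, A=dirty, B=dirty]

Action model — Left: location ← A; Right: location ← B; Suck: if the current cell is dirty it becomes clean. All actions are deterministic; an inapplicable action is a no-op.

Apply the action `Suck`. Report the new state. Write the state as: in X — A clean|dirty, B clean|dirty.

start: in B — A dirty, B dirty
Suck (#1): in B — A dirty, B clean

in B — A dirty, B clean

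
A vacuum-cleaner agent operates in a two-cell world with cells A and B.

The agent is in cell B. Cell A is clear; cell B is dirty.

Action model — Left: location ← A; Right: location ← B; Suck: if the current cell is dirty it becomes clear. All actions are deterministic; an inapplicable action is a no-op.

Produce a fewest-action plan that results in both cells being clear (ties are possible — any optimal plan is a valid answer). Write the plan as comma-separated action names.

1) do Suck; now loc=B A=clear B=clear
min 1: B is dirty, one Suck

Suck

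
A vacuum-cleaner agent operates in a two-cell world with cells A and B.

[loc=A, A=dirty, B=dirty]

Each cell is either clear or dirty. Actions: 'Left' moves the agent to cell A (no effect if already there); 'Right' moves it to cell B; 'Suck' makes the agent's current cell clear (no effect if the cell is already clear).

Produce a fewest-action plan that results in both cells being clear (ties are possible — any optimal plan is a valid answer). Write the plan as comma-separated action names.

Suck, Right, Suck

step 1/3 (Suck): in A — A clear, B dirty
step 2/3 (Right): in B — A clear, B dirty
step 3/3 (Suck): in B — A clear, B clear
min 3: Suck A + move + Suck B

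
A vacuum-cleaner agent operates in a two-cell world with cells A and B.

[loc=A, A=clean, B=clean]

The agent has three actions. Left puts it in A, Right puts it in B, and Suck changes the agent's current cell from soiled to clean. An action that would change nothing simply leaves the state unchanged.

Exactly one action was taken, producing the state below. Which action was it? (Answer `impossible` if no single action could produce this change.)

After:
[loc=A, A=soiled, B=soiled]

try  Left: (A; A:clean, B:clean)
try Right: (B; A:clean, B:clean)
try  Suck: (A; A:clean, B:clean)
no single action produces the after-state

impossible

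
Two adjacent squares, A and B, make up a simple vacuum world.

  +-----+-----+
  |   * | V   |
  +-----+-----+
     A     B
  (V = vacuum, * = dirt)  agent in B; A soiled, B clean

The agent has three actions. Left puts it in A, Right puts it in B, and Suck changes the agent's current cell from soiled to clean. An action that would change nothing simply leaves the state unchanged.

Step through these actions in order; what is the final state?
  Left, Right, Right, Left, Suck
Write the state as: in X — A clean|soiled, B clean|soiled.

1) do Left; now in A — A soiled, B clean
2) do Right; now in B — A soiled, B clean
3) do Right; now in B — A soiled, B clean
4) do Left; now in A — A soiled, B clean
5) do Suck; now in A — A clean, B clean

in A — A clean, B clean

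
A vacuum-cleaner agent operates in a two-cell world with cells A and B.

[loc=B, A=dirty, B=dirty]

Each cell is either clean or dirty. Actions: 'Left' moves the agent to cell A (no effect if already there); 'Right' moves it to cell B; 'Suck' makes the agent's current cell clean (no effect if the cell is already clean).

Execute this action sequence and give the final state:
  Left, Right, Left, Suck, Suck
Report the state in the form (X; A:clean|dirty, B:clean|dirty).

1) do Left; now (A; A:dirty, B:dirty)
2) do Right; now (B; A:dirty, B:dirty)
3) do Left; now (A; A:dirty, B:dirty)
4) do Suck; now (A; A:clean, B:dirty)
5) do Suck; now (A; A:clean, B:dirty)

(A; A:clean, B:dirty)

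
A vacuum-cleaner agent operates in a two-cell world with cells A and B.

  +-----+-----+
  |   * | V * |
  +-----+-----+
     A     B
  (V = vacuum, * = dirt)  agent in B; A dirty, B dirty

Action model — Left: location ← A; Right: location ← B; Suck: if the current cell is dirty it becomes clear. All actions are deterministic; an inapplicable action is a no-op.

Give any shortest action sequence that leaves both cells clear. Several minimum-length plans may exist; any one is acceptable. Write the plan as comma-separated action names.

Suck, Left, Suck

[1] after Suck: <B|dirty|clear>
[2] after Left: <A|dirty|clear>
[3] after Suck: <A|clear|clear>
min 3: Suck B + move + Suck A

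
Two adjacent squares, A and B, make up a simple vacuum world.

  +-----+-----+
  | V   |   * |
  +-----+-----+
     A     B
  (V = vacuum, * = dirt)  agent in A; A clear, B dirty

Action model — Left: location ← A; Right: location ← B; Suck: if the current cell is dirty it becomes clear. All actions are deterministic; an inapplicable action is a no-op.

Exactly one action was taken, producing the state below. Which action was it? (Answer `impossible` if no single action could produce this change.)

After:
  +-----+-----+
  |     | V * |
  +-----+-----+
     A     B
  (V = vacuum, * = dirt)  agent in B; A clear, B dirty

Right

try  Left: loc=A A=clear B=dirty
try Right: loc=B A=clear B=dirty  ← match
try  Suck: loc=A A=clear B=dirty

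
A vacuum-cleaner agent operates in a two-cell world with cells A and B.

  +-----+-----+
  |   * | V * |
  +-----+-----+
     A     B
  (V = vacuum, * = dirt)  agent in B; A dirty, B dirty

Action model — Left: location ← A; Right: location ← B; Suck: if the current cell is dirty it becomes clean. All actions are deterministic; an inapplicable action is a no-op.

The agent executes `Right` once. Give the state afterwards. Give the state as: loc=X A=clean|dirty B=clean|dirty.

loc=B A=dirty B=dirty

start: loc=B A=dirty B=dirty
[1] after Right: loc=B A=dirty B=dirty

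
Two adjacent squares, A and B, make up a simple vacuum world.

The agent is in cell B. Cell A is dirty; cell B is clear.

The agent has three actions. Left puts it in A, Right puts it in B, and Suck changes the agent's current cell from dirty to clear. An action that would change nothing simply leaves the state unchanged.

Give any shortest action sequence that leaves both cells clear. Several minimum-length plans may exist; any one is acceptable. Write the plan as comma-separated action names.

1) do Left; now loc=A A=dirty B=clear
2) do Suck; now loc=A A=clear B=clear
min 2: go A then Suck

Left, Suck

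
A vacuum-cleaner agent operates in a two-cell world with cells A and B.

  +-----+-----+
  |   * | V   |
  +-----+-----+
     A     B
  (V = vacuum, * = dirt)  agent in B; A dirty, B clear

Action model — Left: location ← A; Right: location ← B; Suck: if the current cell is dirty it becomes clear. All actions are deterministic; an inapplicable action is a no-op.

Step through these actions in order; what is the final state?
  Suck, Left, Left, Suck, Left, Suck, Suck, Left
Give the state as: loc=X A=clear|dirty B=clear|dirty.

[1] after Suck: loc=B A=dirty B=clear
[2] after Left: loc=A A=dirty B=clear
[3] after Left: loc=A A=dirty B=clear
[4] after Suck: loc=A A=clear B=clear
[5] after Left: loc=A A=clear B=clear
[6] after Suck: loc=A A=clear B=clear
[7] after Suck: loc=A A=clear B=clear
[8] after Left: loc=A A=clear B=clear

loc=A A=clear B=clear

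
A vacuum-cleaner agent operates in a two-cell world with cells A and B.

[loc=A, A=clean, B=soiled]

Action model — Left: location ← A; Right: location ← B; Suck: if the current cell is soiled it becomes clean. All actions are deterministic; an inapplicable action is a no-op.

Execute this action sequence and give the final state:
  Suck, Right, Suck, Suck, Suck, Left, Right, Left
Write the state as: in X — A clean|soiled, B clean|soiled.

in A — A clean, B clean

t=1 Suck ⇒ in A — A clean, B soiled
t=2 Right ⇒ in B — A clean, B soiled
t=3 Suck ⇒ in B — A clean, B clean
t=4 Suck ⇒ in B — A clean, B clean
t=5 Suck ⇒ in B — A clean, B clean
t=6 Left ⇒ in A — A clean, B clean
t=7 Right ⇒ in B — A clean, B clean
t=8 Left ⇒ in A — A clean, B clean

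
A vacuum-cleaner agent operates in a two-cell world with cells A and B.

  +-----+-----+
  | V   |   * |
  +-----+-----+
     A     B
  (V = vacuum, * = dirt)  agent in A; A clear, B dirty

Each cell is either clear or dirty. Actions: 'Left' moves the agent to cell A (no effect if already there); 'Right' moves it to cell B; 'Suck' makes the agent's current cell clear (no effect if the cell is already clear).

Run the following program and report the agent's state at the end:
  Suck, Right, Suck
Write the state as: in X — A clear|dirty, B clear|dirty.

Suck (#1): in A — A clear, B dirty
Right (#2): in B — A clear, B dirty
Suck (#3): in B — A clear, B clear

in B — A clear, B clear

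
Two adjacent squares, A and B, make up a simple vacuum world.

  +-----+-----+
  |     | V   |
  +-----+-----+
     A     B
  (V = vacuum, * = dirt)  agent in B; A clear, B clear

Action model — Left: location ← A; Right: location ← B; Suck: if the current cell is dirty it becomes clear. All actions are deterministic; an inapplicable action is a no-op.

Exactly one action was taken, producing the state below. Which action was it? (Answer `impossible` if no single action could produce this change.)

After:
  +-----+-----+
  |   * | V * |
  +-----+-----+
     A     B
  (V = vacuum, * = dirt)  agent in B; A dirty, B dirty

try  Left: <A|clear|clear>
try Right: <B|clear|clear>
try  Suck: <B|clear|clear>
no single action produces the after-state

impossible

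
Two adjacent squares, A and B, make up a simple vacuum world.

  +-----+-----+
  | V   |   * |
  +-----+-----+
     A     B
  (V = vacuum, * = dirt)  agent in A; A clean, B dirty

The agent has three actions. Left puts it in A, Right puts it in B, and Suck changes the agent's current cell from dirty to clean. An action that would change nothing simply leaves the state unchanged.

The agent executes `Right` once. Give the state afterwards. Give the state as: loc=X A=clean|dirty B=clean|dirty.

loc=B A=clean B=dirty

start: loc=A A=clean B=dirty
step 1/1 (Right): loc=B A=clean B=dirty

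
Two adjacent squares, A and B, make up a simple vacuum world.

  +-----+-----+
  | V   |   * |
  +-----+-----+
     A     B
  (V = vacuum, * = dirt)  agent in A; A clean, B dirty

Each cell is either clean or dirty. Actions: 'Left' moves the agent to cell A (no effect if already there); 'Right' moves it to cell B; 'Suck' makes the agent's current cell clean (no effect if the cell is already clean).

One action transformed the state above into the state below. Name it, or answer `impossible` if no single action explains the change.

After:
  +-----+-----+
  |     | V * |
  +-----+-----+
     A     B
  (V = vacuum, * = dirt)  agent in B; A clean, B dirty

try  Left: loc=A A=clean B=dirty
try Right: loc=B A=clean B=dirty  ← match
try  Suck: loc=A A=clean B=dirty

Right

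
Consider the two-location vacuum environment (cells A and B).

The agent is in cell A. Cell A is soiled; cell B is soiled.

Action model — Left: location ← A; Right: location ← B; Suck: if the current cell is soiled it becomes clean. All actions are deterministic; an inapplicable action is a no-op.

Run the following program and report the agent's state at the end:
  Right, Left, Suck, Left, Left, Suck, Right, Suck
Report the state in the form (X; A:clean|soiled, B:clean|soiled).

Right (#1): (B; A:soiled, B:soiled)
Left (#2): (A; A:soiled, B:soiled)
Suck (#3): (A; A:clean, B:soiled)
Left (#4): (A; A:clean, B:soiled)
Left (#5): (A; A:clean, B:soiled)
Suck (#6): (A; A:clean, B:soiled)
Right (#7): (B; A:clean, B:soiled)
Suck (#8): (B; A:clean, B:clean)

(B; A:clean, B:clean)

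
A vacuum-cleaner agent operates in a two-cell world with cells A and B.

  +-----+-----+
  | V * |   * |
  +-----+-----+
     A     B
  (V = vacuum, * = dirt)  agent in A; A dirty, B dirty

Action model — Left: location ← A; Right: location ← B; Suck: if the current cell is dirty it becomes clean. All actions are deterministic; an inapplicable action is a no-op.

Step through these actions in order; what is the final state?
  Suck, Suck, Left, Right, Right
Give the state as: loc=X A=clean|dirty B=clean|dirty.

loc=B A=clean B=dirty

step 1/5 (Suck): loc=A A=clean B=dirty
step 2/5 (Suck): loc=A A=clean B=dirty
step 3/5 (Left): loc=A A=clean B=dirty
step 4/5 (Right): loc=B A=clean B=dirty
step 5/5 (Right): loc=B A=clean B=dirty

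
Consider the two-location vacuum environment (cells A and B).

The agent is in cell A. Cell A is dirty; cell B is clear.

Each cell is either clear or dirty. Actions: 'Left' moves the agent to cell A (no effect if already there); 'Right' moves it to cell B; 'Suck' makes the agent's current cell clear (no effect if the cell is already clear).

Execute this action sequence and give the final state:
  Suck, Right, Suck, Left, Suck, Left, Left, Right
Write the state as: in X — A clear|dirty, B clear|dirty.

step 1/8 (Suck): in A — A clear, B clear
step 2/8 (Right): in B — A clear, B clear
step 3/8 (Suck): in B — A clear, B clear
step 4/8 (Left): in A — A clear, B clear
step 5/8 (Suck): in A — A clear, B clear
step 6/8 (Left): in A — A clear, B clear
step 7/8 (Left): in A — A clear, B clear
step 8/8 (Right): in B — A clear, B clear

in B — A clear, B clear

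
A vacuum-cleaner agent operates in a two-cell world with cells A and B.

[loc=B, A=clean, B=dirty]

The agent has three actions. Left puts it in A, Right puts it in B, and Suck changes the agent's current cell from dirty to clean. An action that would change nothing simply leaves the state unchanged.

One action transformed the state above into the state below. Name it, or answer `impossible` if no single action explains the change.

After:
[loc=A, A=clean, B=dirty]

try  Left: <A|clean|dirty>  ← match
try Right: <B|clean|dirty>
try  Suck: <B|clean|clean>

Left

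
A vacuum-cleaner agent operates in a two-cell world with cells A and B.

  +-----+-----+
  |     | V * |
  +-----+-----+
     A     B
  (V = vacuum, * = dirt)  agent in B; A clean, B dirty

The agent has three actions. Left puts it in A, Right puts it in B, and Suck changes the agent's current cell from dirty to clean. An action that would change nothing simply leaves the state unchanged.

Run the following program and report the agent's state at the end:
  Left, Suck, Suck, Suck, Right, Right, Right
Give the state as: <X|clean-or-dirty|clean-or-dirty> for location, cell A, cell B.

Left (#1): <A|clean|dirty>
Suck (#2): <A|clean|dirty>
Suck (#3): <A|clean|dirty>
Suck (#4): <A|clean|dirty>
Right (#5): <B|clean|dirty>
Right (#6): <B|clean|dirty>
Right (#7): <B|clean|dirty>

<B|clean|dirty>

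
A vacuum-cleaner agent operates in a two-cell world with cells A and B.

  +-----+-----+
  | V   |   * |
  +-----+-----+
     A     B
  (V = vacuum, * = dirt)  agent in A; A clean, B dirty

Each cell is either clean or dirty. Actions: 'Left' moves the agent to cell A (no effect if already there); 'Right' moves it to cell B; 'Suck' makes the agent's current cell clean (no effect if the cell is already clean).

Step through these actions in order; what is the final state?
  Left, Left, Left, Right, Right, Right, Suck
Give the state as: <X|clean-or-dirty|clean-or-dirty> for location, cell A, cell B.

[1] after Left: <A|clean|dirty>
[2] after Left: <A|clean|dirty>
[3] after Left: <A|clean|dirty>
[4] after Right: <B|clean|dirty>
[5] after Right: <B|clean|dirty>
[6] after Right: <B|clean|dirty>
[7] after Suck: <B|clean|clean>

<B|clean|clean>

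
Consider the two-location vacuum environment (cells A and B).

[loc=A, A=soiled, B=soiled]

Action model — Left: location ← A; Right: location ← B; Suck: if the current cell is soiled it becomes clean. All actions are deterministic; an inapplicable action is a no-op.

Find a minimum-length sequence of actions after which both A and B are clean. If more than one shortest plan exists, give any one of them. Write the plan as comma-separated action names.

t=1 Suck ⇒ loc=A A=clean B=soiled
t=2 Right ⇒ loc=B A=clean B=soiled
t=3 Suck ⇒ loc=B A=clean B=clean
min 3: Suck A + move + Suck B

Suck, Right, Suck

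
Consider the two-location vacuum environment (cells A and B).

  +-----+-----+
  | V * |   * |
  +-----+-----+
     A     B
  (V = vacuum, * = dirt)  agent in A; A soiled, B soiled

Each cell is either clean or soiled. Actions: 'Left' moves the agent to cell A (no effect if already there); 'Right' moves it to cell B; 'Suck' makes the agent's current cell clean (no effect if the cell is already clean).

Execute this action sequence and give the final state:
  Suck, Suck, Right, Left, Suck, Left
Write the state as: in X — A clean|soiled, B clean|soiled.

in A — A clean, B soiled

Suck (#1): in A — A clean, B soiled
Suck (#2): in A — A clean, B soiled
Right (#3): in B — A clean, B soiled
Left (#4): in A — A clean, B soiled
Suck (#5): in A — A clean, B soiled
Left (#6): in A — A clean, B soiled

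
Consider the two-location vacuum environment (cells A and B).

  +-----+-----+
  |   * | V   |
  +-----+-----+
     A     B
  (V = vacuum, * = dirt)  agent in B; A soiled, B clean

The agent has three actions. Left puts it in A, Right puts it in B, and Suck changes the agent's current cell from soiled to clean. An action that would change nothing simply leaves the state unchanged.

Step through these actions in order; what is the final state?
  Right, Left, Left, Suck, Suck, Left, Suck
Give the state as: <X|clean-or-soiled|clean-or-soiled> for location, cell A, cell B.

Right (#1): <B|soiled|clean>
Left (#2): <A|soiled|clean>
Left (#3): <A|soiled|clean>
Suck (#4): <A|clean|clean>
Suck (#5): <A|clean|clean>
Left (#6): <A|clean|clean>
Suck (#7): <A|clean|clean>

<A|clean|clean>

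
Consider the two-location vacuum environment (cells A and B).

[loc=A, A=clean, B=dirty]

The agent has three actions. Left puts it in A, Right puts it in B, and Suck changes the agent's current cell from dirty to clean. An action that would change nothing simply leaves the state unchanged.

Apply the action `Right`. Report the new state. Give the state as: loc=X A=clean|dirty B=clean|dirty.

loc=B A=clean B=dirty

start: loc=A A=clean B=dirty
1) do Right; now loc=B A=clean B=dirty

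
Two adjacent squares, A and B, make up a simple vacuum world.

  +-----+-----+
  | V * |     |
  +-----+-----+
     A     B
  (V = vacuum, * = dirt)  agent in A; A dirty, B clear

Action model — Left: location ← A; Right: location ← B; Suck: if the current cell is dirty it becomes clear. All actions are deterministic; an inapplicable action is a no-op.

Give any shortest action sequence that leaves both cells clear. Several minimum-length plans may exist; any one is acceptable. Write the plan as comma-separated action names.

Suck

t=1 Suck ⇒ <A|clear|clear>
min 1: A is dirty, one Suck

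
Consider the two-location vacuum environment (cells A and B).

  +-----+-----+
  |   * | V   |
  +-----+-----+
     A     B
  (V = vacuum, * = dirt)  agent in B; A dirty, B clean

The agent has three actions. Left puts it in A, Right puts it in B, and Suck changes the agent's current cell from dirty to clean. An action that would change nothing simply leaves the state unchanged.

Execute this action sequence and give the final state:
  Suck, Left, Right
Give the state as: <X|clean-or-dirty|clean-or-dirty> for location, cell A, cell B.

step 1/3 (Suck): <B|dirty|clean>
step 2/3 (Left): <A|dirty|clean>
step 3/3 (Right): <B|dirty|clean>

<B|dirty|clean>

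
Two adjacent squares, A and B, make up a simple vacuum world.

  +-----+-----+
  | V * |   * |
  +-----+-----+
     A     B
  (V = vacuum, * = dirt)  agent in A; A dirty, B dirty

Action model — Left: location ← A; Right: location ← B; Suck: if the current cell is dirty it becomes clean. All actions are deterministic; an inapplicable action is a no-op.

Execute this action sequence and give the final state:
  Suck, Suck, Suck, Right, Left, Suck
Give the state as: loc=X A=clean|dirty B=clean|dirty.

loc=A A=clean B=dirty

[1] after Suck: loc=A A=clean B=dirty
[2] after Suck: loc=A A=clean B=dirty
[3] after Suck: loc=A A=clean B=dirty
[4] after Right: loc=B A=clean B=dirty
[5] after Left: loc=A A=clean B=dirty
[6] after Suck: loc=A A=clean B=dirty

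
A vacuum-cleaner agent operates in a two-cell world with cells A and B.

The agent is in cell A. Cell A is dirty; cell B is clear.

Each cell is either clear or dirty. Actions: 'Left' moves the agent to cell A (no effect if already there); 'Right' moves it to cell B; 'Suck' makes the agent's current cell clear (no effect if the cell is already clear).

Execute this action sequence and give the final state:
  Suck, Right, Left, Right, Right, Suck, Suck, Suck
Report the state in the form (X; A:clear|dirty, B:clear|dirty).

Suck (#1): (A; A:clear, B:clear)
Right (#2): (B; A:clear, B:clear)
Left (#3): (A; A:clear, B:clear)
Right (#4): (B; A:clear, B:clear)
Right (#5): (B; A:clear, B:clear)
Suck (#6): (B; A:clear, B:clear)
Suck (#7): (B; A:clear, B:clear)
Suck (#8): (B; A:clear, B:clear)

(B; A:clear, B:clear)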